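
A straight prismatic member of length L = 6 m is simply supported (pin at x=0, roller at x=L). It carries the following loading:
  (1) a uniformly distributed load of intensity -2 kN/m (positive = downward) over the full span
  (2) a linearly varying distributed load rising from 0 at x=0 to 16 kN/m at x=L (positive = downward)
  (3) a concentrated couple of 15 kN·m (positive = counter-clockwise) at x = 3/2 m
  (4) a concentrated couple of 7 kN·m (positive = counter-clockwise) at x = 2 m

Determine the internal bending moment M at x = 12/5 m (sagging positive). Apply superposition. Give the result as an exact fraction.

M(12/5) = 1302/125 kN·m

Load 1 — uniform load w=-2 kN/m over full span:
  M_1 = wx(L-x)/2 = (-2)·(12/5)·(6-(12/5))/2 = -216/25 kN·m
Load 2 — triangular load w₀=16 kN/m (0→w₀ over full span):
  M_2 = w₀Lx/6 - w₀x³/(6L) = 16·6·(12/5)/6 - 16·(12/5)³/(6·6) = 4032/125 kN·m
Load 3 — applied couple M₀=15 kN·m at a=3/2 m (b=L-a=9/2):
  M_3 = M₀x/L - M₀  [x>a] = 15·(12/5)/6 - 15 = -9 kN·m
Load 4 — applied couple M₀=7 kN·m at a=2 m (b=L-a=4):
  M_4 = M₀x/L - M₀  [x>a] = 7·(12/5)/6 - 7 = -21/5 kN·m
Superposition: M = Σ M_i = 1302/125 kN·m ≈ 10.416000 kN·m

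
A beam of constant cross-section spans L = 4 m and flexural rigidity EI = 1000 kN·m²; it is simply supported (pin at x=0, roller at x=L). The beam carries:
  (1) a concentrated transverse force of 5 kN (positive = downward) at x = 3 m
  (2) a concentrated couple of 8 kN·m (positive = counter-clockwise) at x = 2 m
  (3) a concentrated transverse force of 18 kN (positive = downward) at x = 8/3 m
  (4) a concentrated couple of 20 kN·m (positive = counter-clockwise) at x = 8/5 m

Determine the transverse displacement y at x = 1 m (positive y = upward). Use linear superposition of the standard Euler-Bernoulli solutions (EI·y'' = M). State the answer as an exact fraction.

Load 1 — point force P=5 kN at a=3 m (b=L-a=1):
  y_1 = -Pbx(L²-b²-x²)/(6LEI)  [x≤a] = -5·1·1·(4²-1²-1²)/(6·4·1000) = -7/2400 m
Load 2 — applied couple M₀=8 kN·m at a=2 m (b=L-a=2):
  y_2 = (M₀x³/(6L)+C₁x)/EI  [x≤a] with C₁=M₀(3b²-L²)/(6L)=-4/3 = (8·1³/(6·4)+(-4/3)·1)/1000 = -1/1000 m
Load 3 — point force P=18 kN at a=8/3 m (b=L-a=4/3):
  y_3 = -Pbx(L²-b²-x²)/(6LEI)  [x≤a] = -18·(4/3)·1·(4²-(4/3)²-1²)/(6·4·1000) = -119/9000 m
Load 4 — applied couple M₀=20 kN·m at a=8/5 m (b=L-a=12/5):
  y_4 = (M₀x³/(6L)+C₁x)/EI  [x≤a] with C₁=M₀(3b²-L²)/(6L)=16/15 = (20·1³/(6·4)+(16/15)·1)/1000 = 19/10000 m
Superposition: y = Σ y_i = -2743/180000 m ≈ -0.015239 m

y(1) = -2743/180000 m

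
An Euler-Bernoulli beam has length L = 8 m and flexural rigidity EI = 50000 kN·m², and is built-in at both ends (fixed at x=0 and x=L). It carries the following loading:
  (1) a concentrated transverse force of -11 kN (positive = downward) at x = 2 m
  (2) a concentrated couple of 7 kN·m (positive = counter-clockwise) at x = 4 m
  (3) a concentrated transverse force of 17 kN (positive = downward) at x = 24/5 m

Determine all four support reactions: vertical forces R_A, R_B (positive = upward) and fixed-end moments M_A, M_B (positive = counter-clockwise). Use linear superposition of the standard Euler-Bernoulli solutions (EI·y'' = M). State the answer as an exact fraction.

R_A = -7939/4000 kN, M_A = 2431/1000 kN·m, R_B = 31939/4000 kN, M_B = -13709/1000 kN·m

Load 1 — point force P=-11 kN at a=2 m (b=L-a=6):
  R_A = Pb²(3a+b)/L³ = (-11)·6²·(3·2+6)/8³ = -297/32 kN
  M_A = Pab²/L² = (-11)·2·6²/8² = -99/8 kN·m
  R_B = Pa²(a+3b)/L³ = (-11)·2²·(2+3·6)/8³ = -55/32 kN
  M_B = -Pa²b/L² = -(-11)·2²·6/8² = 33/8 kN·m
Load 2 — applied couple M₀=7 kN·m at a=4 m (b=L-a=4):
  R_A = 6M₀ab/L³ = 6·7·4·4/8³ = 21/16 kN
  M_A = M₀b(2a-b)/L² = 7·4·(2·4-4)/8² = 7/4 kN·m
  R_B = -6M₀ab/L³ = -6·7·4·4/8³ = -21/16 kN
  M_B = M₀a(2b-a)/L² = 7·4·(2·4-4)/8² = 7/4 kN·m
Load 3 — point force P=17 kN at a=24/5 m (b=L-a=16/5):
  R_A = Pb²(3a+b)/L³ = 17·(16/5)²·(3·(24/5)+(16/5))/8³ = 748/125 kN
  M_A = Pab²/L² = 17·(24/5)·(16/5)²/8² = 1632/125 kN·m
  R_B = Pa²(a+3b)/L³ = 17·(24/5)²·((24/5)+3·(16/5))/8³ = 1377/125 kN
  M_B = -Pa²b/L² = -17·(24/5)²·(16/5)/8² = -2448/125 kN·m
Superposition: R_A = -7939/4000 kN, M_A = 2431/1000 kN·m, R_B = 31939/4000 kN, M_B = -13709/1000 kN·m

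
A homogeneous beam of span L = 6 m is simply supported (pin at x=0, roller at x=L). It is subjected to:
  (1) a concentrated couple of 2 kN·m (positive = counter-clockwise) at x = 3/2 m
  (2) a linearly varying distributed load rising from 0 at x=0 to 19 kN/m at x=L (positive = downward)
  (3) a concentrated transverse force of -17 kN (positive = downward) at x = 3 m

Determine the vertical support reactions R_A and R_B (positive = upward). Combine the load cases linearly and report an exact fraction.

Load 1 — applied couple M₀=2 kN·m at a=3/2 m (b=L-a=9/2):
  R_A = M₀/L = 2/6 = 1/3 kN
  R_B = -M₀/L = -2/6 = -1/3 kN
Load 2 — triangular load w₀=19 kN/m (0→w₀ over full span):
  R_A = w₀L/6 = 19·6/6 = 19 kN
  R_B = w₀L/3 = 19·6/3 = 38 kN
Load 3 — point force P=-17 kN at a=3 m (b=L-a=3):
  R_A = Pb/L = (-17)·3/6 = -17/2 kN
  R_B = Pa/L = (-17)·3/6 = -17/2 kN
Superposition: R_A = 65/6 kN, R_B = 175/6 kN

R_A = 65/6 kN, R_B = 175/6 kN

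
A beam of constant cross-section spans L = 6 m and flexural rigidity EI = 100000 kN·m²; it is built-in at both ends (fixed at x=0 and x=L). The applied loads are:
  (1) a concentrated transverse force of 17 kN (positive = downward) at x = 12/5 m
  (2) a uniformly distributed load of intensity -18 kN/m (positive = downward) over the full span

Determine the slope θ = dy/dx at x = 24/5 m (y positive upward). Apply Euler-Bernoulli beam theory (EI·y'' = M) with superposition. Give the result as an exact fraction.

Load 1 — point force P=17 kN at a=12/5 m (b=L-a=18/5):
  θ_1 = Pa²(L-x)(2bL-(3b+a)(L-x))/(2L³EI)  [x>a] = 17·(12/5)²·(6-(24/5))·(2·(18/5)·6-(3·(18/5)+(12/5))·(6-(24/5)))/(2·6³·100000) = 2907/39062500 rad
Load 2 — uniform load w=-18 kN/m over full span:
  θ_2 = -wx(L-x)(L-2x)/(12EI) = -(-18)·(24/5)·(6-(24/5))·(6-2·(24/5))/(12·100000) = -243/781250 rad
Superposition: θ = Σ θ_i = -9243/39062500 rad ≈ -0.000237 rad

θ(24/5) = -9243/39062500 rad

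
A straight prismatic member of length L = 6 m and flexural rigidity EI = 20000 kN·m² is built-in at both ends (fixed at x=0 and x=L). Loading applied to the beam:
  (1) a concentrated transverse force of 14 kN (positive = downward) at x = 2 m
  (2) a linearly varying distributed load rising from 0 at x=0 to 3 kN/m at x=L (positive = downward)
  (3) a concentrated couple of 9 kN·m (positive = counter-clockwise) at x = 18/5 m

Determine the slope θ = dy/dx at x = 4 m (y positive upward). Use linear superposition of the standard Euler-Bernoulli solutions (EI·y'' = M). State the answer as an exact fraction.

θ(4) = 3109/6750000 rad

Load 1 — point force P=14 kN at a=2 m (b=L-a=4):
  θ_1 = Pa²(L-x)(2bL-(3b+a)(L-x))/(2L³EI)  [x>a] = 14·2²·(6-4)·(2·4·6-(3·4+2)·(6-4))/(2·6³·20000) = 7/27000 rad
Load 2 — triangular load w₀=3 kN/m (0→w₀ over full span):
  θ_2 = -w₀(2x(L-x)(L-2x)(x+2L)+x²(L-x)²)/(120LEI) = -3·(2·4·(6-4)·(6-2·4)·(4+2·6)+4²·(6-4)²)/(120·6·20000) = 7/75000 rad
Load 3 — applied couple M₀=9 kN·m at a=18/5 m (b=L-a=12/5):
  θ_3 = (R_Ax²/2 - M_Ax - M₀(x-a))/EI  [x>a] with R_A=54/25, M_A=72/25 = ((54/25)·4²/2 - (72/25)·4 - 9·(4-(18/5)))/20000 = 27/250000 rad
Superposition: θ = Σ θ_i = 3109/6750000 rad ≈ 0.000461 rad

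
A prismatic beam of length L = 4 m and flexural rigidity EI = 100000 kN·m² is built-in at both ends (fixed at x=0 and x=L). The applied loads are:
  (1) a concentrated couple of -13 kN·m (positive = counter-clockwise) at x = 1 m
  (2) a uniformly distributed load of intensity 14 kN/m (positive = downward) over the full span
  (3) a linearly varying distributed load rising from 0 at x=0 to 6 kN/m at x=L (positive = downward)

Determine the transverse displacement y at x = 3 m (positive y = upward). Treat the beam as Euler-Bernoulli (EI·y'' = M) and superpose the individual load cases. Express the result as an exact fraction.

y(3) = -2531/32000000 m

Load 1 — applied couple M₀=-13 kN·m at a=1 m (b=L-a=3):
  y_1 = (R_Ax³/6 - M_Ax²/2 - M₀(x-a)²/2)/EI  [x>a] with R_A=-117/32, M_A=39/16 = ((-117/32)·3³/6 - (39/16)·3²/2 - (-13)·(3-1)²/2)/100000 = -91/6400000 m
Load 2 — uniform load w=14 kN/m over full span:
  y_2 = -wx²(L-x)²/(24EI) = -14·3²·(4-3)²/(24·100000) = -21/400000 m
Load 3 — triangular load w₀=6 kN/m (0→w₀ over full span):
  y_3 = -w₀x²(L-x)²(x+2L)/(120LEI) = -6·3²·(4-3)²·(3+2·4)/(120·4·100000) = -99/8000000 m
Superposition: y = Σ y_i = -2531/32000000 m ≈ -0.000079 m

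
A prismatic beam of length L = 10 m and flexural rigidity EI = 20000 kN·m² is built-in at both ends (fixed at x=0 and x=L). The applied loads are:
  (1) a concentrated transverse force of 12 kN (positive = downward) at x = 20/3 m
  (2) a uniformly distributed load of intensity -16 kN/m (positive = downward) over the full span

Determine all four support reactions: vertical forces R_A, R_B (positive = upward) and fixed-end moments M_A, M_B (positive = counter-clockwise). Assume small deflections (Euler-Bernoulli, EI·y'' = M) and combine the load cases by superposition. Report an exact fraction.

R_A = -692/9 kN, M_A = -1120/9 kN·m, R_B = -640/9 kN, M_B = 1040/9 kN·m

Load 1 — point force P=12 kN at a=20/3 m (b=L-a=10/3):
  R_A = Pb²(3a+b)/L³ = 12·(10/3)²·(3·(20/3)+(10/3))/10³ = 28/9 kN
  M_A = Pab²/L² = 12·(20/3)·(10/3)²/10² = 80/9 kN·m
  R_B = Pa²(a+3b)/L³ = 12·(20/3)²·((20/3)+3·(10/3))/10³ = 80/9 kN
  M_B = -Pa²b/L² = -12·(20/3)²·(10/3)/10² = -160/9 kN·m
Load 2 — uniform load w=-16 kN/m over full span:
  R_A = wL/2 = (-16)·10/2 = -80 kN
  M_A = wL²/12 = (-16)·10²/12 = -400/3 kN·m
  R_B = wL/2 = (-16)·10/2 = -80 kN
  M_B = -wL²/12 = -(-16)·10²/12 = 400/3 kN·m
Superposition: R_A = -692/9 kN, M_A = -1120/9 kN·m, R_B = -640/9 kN, M_B = 1040/9 kN·m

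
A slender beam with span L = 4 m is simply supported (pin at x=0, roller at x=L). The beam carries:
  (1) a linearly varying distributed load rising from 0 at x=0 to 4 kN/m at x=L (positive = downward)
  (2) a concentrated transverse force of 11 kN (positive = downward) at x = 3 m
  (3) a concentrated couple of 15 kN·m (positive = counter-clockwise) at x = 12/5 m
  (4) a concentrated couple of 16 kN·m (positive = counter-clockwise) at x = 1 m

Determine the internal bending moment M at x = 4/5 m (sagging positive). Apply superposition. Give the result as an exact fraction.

M(4/5) = 1306/125 kN·m

Load 1 — triangular load w₀=4 kN/m (0→w₀ over full span):
  M_1 = w₀Lx/6 - w₀x³/(6L) = 4·4·(4/5)/6 - 4·(4/5)³/(6·4) = 256/125 kN·m
Load 2 — point force P=11 kN at a=3 m (b=L-a=1):
  M_2 = Pbx/L  [x≤a] = 11·1·(4/5)/4 = 11/5 kN·m
Load 3 — applied couple M₀=15 kN·m at a=12/5 m (b=L-a=8/5):
  M_3 = M₀x/L  [x≤a] = 15·(4/5)/4 = 3 kN·m
Load 4 — applied couple M₀=16 kN·m at a=1 m (b=L-a=3):
  M_4 = M₀x/L  [x≤a] = 16·(4/5)/4 = 16/5 kN·m
Superposition: M = Σ M_i = 1306/125 kN·m ≈ 10.448000 kN·m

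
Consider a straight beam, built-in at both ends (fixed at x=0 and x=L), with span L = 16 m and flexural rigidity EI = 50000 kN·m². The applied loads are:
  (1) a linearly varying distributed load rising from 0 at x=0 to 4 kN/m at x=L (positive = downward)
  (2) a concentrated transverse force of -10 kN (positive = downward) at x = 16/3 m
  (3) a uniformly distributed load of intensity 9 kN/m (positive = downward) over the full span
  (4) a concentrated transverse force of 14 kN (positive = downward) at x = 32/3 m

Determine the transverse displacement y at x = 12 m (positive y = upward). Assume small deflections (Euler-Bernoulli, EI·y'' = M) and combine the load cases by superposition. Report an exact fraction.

Load 1 — triangular load w₀=4 kN/m (0→w₀ over full span):
  y_1 = -w₀x²(L-x)²(x+2L)/(120LEI) = -4·12²·(16-12)²·(12+2·16)/(120·16·50000) = -66/15625 m
Load 2 — point force P=-10 kN at a=16/3 m (b=L-a=32/3):
  y_2 = -Pa²(L-x)²(3bL-(3b+a)(L-x))/(6L³EI)  [x>a] = -(-10)·(16/3)²·(16-12)²·(3·(32/3)·16-(3·(32/3)+(16/3))·(16-12))/(6·16³·50000) = 68/50625 m
Load 3 — uniform load w=9 kN/m over full span:
  y_3 = -wx²(L-x)²/(24EI) = -9·12²·(16-12)²/(24·50000) = -54/3125 m
Load 4 — point force P=14 kN at a=32/3 m (b=L-a=16/3):
  y_4 = -Pa²(L-x)²(3bL-(3b+a)(L-x))/(6L³EI)  [x>a] = -14·(32/3)²·(16-12)²·(3·(16/3)·16-(3·(16/3)+(32/3))·(16-12))/(6·16³·50000) = -784/253125 m
Superposition: y = Σ y_i = -9812/421875 m ≈ -0.023258 m

y(12) = -9812/421875 m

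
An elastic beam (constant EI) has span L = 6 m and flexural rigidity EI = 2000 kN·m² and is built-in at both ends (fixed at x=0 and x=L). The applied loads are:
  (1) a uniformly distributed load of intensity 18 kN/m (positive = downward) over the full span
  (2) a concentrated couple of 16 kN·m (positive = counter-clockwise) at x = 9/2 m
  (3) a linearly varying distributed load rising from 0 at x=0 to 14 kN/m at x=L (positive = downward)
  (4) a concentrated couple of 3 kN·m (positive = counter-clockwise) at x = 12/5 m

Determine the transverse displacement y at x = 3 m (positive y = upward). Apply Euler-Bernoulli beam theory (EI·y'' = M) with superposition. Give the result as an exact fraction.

y(3) = -18459/400000 m

Load 1 — uniform load w=18 kN/m over full span:
  y_1 = -wx²(L-x)²/(24EI) = -18·3²·(6-3)²/(24·2000) = -243/8000 m
Load 2 — applied couple M₀=16 kN·m at a=9/2 m (b=L-a=3/2):
  y_2 = (R_Ax³/6 - M_Ax²/2)/EI  [x≤a] with R_A=3, M_A=5 = (3·3³/6 - 5·3²/2)/2000 = -9/2000 m
Load 3 — triangular load w₀=14 kN/m (0→w₀ over full span):
  y_3 = -w₀x²(L-x)²(x+2L)/(120LEI) = -14·3²·(6-3)²·(3+2·6)/(120·6·2000) = -189/16000 m
Load 4 — applied couple M₀=3 kN·m at a=12/5 m (b=L-a=18/5):
  y_4 = (R_Ax³/6 - M_Ax²/2 - M₀(x-a)²/2)/EI  [x>a] with R_A=18/25, M_A=9/25 = ((18/25)·3³/6 - (9/25)·3²/2 - 3·(3-(12/5))²/2)/2000 = 27/50000 m
Superposition: y = Σ y_i = -18459/400000 m ≈ -0.046148 m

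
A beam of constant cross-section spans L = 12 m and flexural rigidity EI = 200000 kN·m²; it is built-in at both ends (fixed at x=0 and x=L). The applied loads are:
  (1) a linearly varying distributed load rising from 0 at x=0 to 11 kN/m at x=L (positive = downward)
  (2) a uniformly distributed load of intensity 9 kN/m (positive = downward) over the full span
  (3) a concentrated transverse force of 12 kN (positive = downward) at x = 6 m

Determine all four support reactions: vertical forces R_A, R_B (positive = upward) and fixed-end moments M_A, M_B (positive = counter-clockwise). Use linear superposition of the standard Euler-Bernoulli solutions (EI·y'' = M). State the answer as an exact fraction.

Load 1 — triangular load w₀=11 kN/m (0→w₀ over full span):
  R_A = 3w₀L/20 = 3·11·12/20 = 99/5 kN
  M_A = w₀L²/30 = 11·12²/30 = 264/5 kN·m
  R_B = 7w₀L/20 = 7·11·12/20 = 231/5 kN
  M_B = -w₀L²/20 = -11·12²/20 = -396/5 kN·m
Load 2 — uniform load w=9 kN/m over full span:
  R_A = wL/2 = 9·12/2 = 54 kN
  M_A = wL²/12 = 9·12²/12 = 108 kN·m
  R_B = wL/2 = 9·12/2 = 54 kN
  M_B = -wL²/12 = -9·12²/12 = -108 kN·m
Load 3 — point force P=12 kN at a=6 m (b=L-a=6):
  R_A = Pb²(3a+b)/L³ = 12·6²·(3·6+6)/12³ = 6 kN
  M_A = Pab²/L² = 12·6·6²/12² = 18 kN·m
  R_B = Pa²(a+3b)/L³ = 12·6²·(6+3·6)/12³ = 6 kN
  M_B = -Pa²b/L² = -12·6²·6/12² = -18 kN·m
Superposition: R_A = 399/5 kN, M_A = 894/5 kN·m, R_B = 531/5 kN, M_B = -1026/5 kN·m

R_A = 399/5 kN, M_A = 894/5 kN·m, R_B = 531/5 kN, M_B = -1026/5 kN·m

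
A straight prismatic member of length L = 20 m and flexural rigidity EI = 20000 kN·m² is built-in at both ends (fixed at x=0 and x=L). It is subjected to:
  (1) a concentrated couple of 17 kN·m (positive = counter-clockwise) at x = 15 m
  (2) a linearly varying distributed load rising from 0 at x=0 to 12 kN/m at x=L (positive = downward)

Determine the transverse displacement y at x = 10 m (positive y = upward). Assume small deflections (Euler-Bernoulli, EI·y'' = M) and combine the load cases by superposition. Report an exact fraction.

y(10) = -417/3200 m

Load 1 — applied couple M₀=17 kN·m at a=15 m (b=L-a=5):
  y_1 = (R_Ax³/6 - M_Ax²/2)/EI  [x≤a] with R_A=153/160, M_A=85/16 = ((153/160)·10³/6 - (85/16)·10²/2)/20000 = -17/3200 m
Load 2 — triangular load w₀=12 kN/m (0→w₀ over full span):
  y_2 = -w₀x²(L-x)²(x+2L)/(120LEI) = -12·10²·(20-10)²·(10+2·20)/(120·20·20000) = -1/8 m
Superposition: y = Σ y_i = -417/3200 m ≈ -0.130312 m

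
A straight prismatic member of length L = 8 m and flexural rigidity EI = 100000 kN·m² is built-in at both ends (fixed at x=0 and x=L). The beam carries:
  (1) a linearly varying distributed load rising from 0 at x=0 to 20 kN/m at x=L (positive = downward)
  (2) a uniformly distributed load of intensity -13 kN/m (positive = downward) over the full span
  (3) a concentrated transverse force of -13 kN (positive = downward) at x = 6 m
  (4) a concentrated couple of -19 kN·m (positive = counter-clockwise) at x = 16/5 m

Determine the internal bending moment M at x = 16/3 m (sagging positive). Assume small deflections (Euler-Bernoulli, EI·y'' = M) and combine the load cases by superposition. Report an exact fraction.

M(16/3) = -63277/16200 kN·m

Load 1 — triangular load w₀=20 kN/m (0→w₀ over full span):
  M_1 = 3w₀Lx/20 - w₀L²/30 - w₀x³/(6L) = 3·20·8·(16/3)/20 - 20·8²/30 - 20·(16/3)³/(6·8) = 1792/81 kN·m
Load 2 — uniform load w=-13 kN/m over full span:
  M_2 = wLx/2 - wL²/12 - wx²/2 = (-13)·8·(16/3)/2 - (-13)·8²/12 - (-13)·(16/3)²/2 = -208/9 kN·m
Load 3 — point force P=-13 kN at a=6 m (b=L-a=2):
  M_3 = Pb²(3a+b)x/L³ - Pab²/L²  [x≤a] = (-13)·2²·(3·6+2)·(16/3)/8³ - (-13)·6·2²/8² = -143/24 kN·m
Load 4 — applied couple M₀=-19 kN·m at a=16/5 m (b=L-a=24/5):
  M_4 = R_Ax - M_A - M₀  [x>a] with R_A=-171/50, M_A=-57/25 = (-171/50)·(16/3) - (-57/25) - (-19) = 76/25 kN·m
Superposition: M = Σ M_i = -63277/16200 kN·m ≈ -3.905988 kN·m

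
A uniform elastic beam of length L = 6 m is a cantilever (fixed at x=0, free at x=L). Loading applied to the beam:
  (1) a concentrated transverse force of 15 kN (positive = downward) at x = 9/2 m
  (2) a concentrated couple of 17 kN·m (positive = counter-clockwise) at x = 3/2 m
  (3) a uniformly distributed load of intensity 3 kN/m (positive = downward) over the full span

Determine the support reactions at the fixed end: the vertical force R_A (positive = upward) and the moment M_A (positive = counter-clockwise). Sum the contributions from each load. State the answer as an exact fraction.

Load 1 — point force P=15 kN at a=9/2 m (b=L-a=3/2):
  R_A = P = 15 kN
  M_A = Pa = 15·(9/2) = 135/2 kN·m
Load 2 — applied couple M₀=17 kN·m at a=3/2 m (b=L-a=9/2):
  R_A = 0 kN
  M_A = -M₀ = -17 kN·m
Load 3 — uniform load w=3 kN/m over full span:
  R_A = wL = 3·6 = 18 kN
  M_A = wL²/2 = 3·6²/2 = 54 kN·m
Superposition: R_A = 33 kN, M_A = 209/2 kN·m

R_A = 33 kN, M_A = 209/2 kN·m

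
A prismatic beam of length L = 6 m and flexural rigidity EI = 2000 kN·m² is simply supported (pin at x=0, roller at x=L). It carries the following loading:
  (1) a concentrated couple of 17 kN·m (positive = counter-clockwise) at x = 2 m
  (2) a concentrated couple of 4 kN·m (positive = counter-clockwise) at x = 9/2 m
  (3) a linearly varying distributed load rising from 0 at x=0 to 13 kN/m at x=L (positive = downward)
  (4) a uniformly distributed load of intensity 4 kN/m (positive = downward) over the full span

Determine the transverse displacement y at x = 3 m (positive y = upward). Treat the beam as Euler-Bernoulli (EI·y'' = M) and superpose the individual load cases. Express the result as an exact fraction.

Load 1 — applied couple M₀=17 kN·m at a=2 m (b=L-a=4):
  y_1 = (M₀x³/(6L)-M₀(x-a)²/2+C₁x)/EI  [x>a] with C₁=M₀(3b²-L²)/(6L)=17/3 = (17·3³/(6·6)-17·(3-2)²/2+(17/3)·3)/2000 = 17/1600 m
Load 2 — applied couple M₀=4 kN·m at a=9/2 m (b=L-a=3/2):
  y_2 = (M₀x³/(6L)+C₁x)/EI  [x≤a] with C₁=M₀(3b²-L²)/(6L)=-13/4 = (4·3³/(6·6)+(-13/4)·3)/2000 = -27/8000 m
Load 3 — triangular load w₀=13 kN/m (0→w₀ over full span):
  y_3 = -w₀x(7L⁴-10L²x²+3x⁴)/(360LEI) = -13·3·(7·6⁴-10·6²·3²+3·3⁴)/(360·6·2000) = -351/6400 m
Load 4 — uniform load w=4 kN/m over full span:
  y_4 = -wx(L³-2Lx²+x³)/(24EI) = -4·3·(6³-2·6·3²+3³)/(24·2000) = -27/800 m
Superposition: y = Σ y_i = -2603/32000 m ≈ -0.081344 m

y(3) = -2603/32000 m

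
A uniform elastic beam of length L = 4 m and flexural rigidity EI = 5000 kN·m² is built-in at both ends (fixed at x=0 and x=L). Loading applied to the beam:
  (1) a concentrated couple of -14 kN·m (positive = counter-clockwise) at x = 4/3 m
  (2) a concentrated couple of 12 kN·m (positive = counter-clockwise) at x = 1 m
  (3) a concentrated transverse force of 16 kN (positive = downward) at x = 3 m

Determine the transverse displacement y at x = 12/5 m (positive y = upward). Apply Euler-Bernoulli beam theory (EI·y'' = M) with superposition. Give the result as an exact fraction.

y(12/5) = -446/703125 m

Load 1 — applied couple M₀=-14 kN·m at a=4/3 m (b=L-a=8/3):
  y_1 = (R_Ax³/6 - M_Ax²/2 - M₀(x-a)²/2)/EI  [x>a] with R_A=-14/3, M_A=0 = ((-14/3)·(12/5)³/6 - 0·(12/5)²/2 - (-14)·((12/5)-(4/3))²/2)/5000 = -392/703125 m
Load 2 — applied couple M₀=12 kN·m at a=1 m (b=L-a=3):
  y_2 = (R_Ax³/6 - M_Ax²/2 - M₀(x-a)²/2)/EI  [x>a] with R_A=27/8, M_A=-9/4 = ((27/8)·(12/5)³/6 - (-9/4)·(12/5)²/2 - 12·((12/5)-1)²/2)/5000 = 39/78125 m
Load 3 — point force P=16 kN at a=3 m (b=L-a=1):
  y_3 = -Pb²x²(3aL-(3a+b)x)/(6L³EI)  [x≤a] = -16·1²·(12/5)²·(3·3·4-(3·3+1)·(12/5))/(6·4³·5000) = -9/15625 m
Superposition: y = Σ y_i = -446/703125 m ≈ -0.000634 m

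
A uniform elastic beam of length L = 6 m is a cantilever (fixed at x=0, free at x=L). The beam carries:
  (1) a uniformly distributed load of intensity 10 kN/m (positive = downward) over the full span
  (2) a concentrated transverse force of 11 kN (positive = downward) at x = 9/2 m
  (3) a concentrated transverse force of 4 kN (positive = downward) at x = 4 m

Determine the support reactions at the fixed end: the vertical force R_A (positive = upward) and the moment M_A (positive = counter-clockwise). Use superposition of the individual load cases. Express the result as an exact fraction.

Load 1 — uniform load w=10 kN/m over full span:
  R_A = wL = 10·6 = 60 kN
  M_A = wL²/2 = 10·6²/2 = 180 kN·m
Load 2 — point force P=11 kN at a=9/2 m (b=L-a=3/2):
  R_A = P = 11 kN
  M_A = Pa = 11·(9/2) = 99/2 kN·m
Load 3 — point force P=4 kN at a=4 m (b=L-a=2):
  R_A = P = 4 kN
  M_A = Pa = 4·4 = 16 kN·m
Superposition: R_A = 75 kN, M_A = 491/2 kN·m

R_A = 75 kN, M_A = 491/2 kN·m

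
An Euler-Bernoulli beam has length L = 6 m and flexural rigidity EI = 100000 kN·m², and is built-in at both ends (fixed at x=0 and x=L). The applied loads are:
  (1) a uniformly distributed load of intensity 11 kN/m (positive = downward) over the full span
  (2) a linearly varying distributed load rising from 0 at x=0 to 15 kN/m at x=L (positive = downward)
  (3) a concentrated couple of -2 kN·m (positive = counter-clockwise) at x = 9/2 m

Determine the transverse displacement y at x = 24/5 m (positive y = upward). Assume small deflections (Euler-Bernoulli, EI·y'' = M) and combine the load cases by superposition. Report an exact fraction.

y(24/5) = -330507/1250000000 m

Load 1 — uniform load w=11 kN/m over full span:
  y_1 = -wx²(L-x)²/(24EI) = -11·(24/5)²·(6-(24/5))²/(24·100000) = -297/1953125 m
Load 2 — triangular load w₀=15 kN/m (0→w₀ over full span):
  y_2 = -w₀x²(L-x)²(x+2L)/(120LEI) = -15·(24/5)²·(6-(24/5))²·((24/5)+2·6)/(120·6·100000) = -1134/9765625 m
Load 3 — applied couple M₀=-2 kN·m at a=9/2 m (b=L-a=3/2):
  y_3 = (R_Ax³/6 - M_Ax²/2 - M₀(x-a)²/2)/EI  [x>a] with R_A=-3/8, M_A=-5/8 = ((-3/8)·(24/5)³/6 - (-5/8)·(24/5)²/2 - (-2)·((24/5)-(9/2))²/2)/100000 = 189/50000000 m
Superposition: y = Σ y_i = -330507/1250000000 m ≈ -0.000264 m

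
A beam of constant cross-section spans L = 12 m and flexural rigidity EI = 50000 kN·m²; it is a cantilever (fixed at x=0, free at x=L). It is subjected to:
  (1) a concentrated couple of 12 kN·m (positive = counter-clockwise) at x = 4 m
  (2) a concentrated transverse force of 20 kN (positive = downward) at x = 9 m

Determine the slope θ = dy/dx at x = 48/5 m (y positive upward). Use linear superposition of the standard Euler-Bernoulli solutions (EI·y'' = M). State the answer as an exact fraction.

Load 1 — applied couple M₀=12 kN·m at a=4 m (b=L-a=8):
  θ_1 = M₀a/EI  [x>a] = 12·4/50000 = 3/3125 rad
Load 2 — point force P=20 kN at a=9 m (b=L-a=3):
  θ_2 = -Pa²/(2EI)  [x>a] = -20·9²/(2·50000) = -81/5000 rad
Superposition: θ = Σ θ_i = -381/25000 rad ≈ -0.015240 rad

θ(48/5) = -381/25000 rad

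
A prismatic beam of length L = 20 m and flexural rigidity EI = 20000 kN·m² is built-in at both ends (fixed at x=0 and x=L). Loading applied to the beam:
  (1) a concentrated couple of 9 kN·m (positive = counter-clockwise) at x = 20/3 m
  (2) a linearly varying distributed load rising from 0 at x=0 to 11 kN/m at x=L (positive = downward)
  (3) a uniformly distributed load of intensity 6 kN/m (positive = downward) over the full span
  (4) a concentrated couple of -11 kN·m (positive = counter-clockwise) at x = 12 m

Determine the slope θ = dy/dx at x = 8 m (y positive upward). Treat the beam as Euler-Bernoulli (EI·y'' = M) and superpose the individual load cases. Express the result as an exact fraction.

Load 1 — applied couple M₀=9 kN·m at a=20/3 m (b=L-a=40/3):
  θ_1 = (R_Ax²/2 - M_Ax - M₀(x-a))/EI  [x>a] with R_A=3/5, M_A=0 = ((3/5)·8²/2 - 0·8 - 9·(8-(20/3)))/20000 = 9/25000 rad
Load 2 — triangular load w₀=11 kN/m (0→w₀ over full span):
  θ_2 = -w₀(2x(L-x)(L-2x)(x+2L)+x²(L-x)²)/(120LEI) = -11·(2·8·(20-8)·(20-2·8)·(8+2·20)+8²·(20-8)²)/(120·20·20000) = -33/3125 rad
Load 3 — uniform load w=6 kN/m over full span:
  θ_3 = -wx(L-x)(L-2x)/(12EI) = -6·8·(20-8)·(20-2·8)/(12·20000) = -6/625 rad
Load 4 — applied couple M₀=-11 kN·m at a=12 m (b=L-a=8):
  θ_4 = (R_Ax²/2 - M_Ax)/EI  [x≤a] with R_A=-99/125, M_A=-88/25 = ((-99/125)·8²/2 - (-88/25)·8)/20000 = 11/78125 rad
Superposition: θ = Σ θ_i = -12287/625000 rad ≈ -0.019659 rad

θ(8) = -12287/625000 rad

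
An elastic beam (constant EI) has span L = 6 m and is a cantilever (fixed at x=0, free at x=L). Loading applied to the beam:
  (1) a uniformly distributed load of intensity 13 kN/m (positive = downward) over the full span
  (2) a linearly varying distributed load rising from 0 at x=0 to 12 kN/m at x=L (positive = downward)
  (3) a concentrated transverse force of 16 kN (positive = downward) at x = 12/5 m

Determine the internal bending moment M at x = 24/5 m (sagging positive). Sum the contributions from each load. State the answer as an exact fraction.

M(24/5) = -2178/125 kN·m

Load 1 — uniform load w=13 kN/m over full span:
  M_1 = -w(L-x)²/2 = -13·(6-(24/5))²/2 = -234/25 kN·m
Load 2 — triangular load w₀=12 kN/m (0→w₀ over full span):
  M_2 = w₀Lx/2 - w₀L²/3 - w₀x³/(6L) = 12·6·(24/5)/2 - 12·6²/3 - 12·(24/5)³/(6·6) = -1008/125 kN·m
Load 3 — point force P=16 kN at a=12/5 m (b=L-a=18/5):
  M_3 = 0  [x>a] = 0 kN·m
Superposition: M = Σ M_i = -2178/125 kN·m ≈ -17.424000 kN·m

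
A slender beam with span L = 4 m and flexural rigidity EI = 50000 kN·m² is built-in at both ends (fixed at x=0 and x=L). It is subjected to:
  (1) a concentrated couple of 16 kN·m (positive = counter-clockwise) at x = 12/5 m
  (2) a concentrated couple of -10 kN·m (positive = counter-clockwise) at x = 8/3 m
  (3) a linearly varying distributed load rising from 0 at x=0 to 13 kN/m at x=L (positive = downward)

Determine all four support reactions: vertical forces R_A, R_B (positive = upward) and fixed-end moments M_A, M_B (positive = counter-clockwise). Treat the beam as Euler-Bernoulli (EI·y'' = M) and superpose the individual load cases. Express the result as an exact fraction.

Load 1 — applied couple M₀=16 kN·m at a=12/5 m (b=L-a=8/5):
  R_A = 6M₀ab/L³ = 6·16·(12/5)·(8/5)/4³ = 144/25 kN
  M_A = M₀b(2a-b)/L² = 16·(8/5)·(2·(12/5)-(8/5))/4² = 128/25 kN·m
  R_B = -6M₀ab/L³ = -6·16·(12/5)·(8/5)/4³ = -144/25 kN
  M_B = M₀a(2b-a)/L² = 16·(12/5)·(2·(8/5)-(12/5))/4² = 48/25 kN·m
Load 2 — applied couple M₀=-10 kN·m at a=8/3 m (b=L-a=4/3):
  R_A = 6M₀ab/L³ = 6·(-10)·(8/3)·(4/3)/4³ = -10/3 kN
  M_A = M₀b(2a-b)/L² = (-10)·(4/3)·(2·(8/3)-(4/3))/4² = -10/3 kN·m
  R_B = -6M₀ab/L³ = -6·(-10)·(8/3)·(4/3)/4³ = 10/3 kN
  M_B = M₀a(2b-a)/L² = (-10)·(8/3)·(2·(4/3)-(8/3))/4² = 0 kN·m
Load 3 — triangular load w₀=13 kN/m (0→w₀ over full span):
  R_A = 3w₀L/20 = 3·13·4/20 = 39/5 kN
  M_A = w₀L²/30 = 13·4²/30 = 104/15 kN·m
  R_B = 7w₀L/20 = 7·13·4/20 = 91/5 kN
  M_B = -w₀L²/20 = -13·4²/20 = -52/5 kN·m
Superposition: R_A = 767/75 kN, M_A = 218/25 kN·m, R_B = 1183/75 kN, M_B = -212/25 kN·m

R_A = 767/75 kN, M_A = 218/25 kN·m, R_B = 1183/75 kN, M_B = -212/25 kN·m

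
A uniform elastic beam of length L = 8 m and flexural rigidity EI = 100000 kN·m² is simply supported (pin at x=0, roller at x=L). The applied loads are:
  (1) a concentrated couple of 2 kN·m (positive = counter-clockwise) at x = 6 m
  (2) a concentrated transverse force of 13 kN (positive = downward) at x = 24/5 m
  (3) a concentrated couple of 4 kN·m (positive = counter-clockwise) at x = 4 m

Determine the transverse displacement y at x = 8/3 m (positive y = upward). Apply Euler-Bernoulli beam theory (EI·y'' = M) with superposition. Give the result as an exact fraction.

Load 1 — applied couple M₀=2 kN·m at a=6 m (b=L-a=2):
  y_1 = (M₀x³/(6L)+C₁x)/EI  [x≤a] with C₁=M₀(3b²-L²)/(6L)=-13/6 = (2·(8/3)³/(6·8)+(-13/6)·(8/3))/100000 = -101/2025000 m
Load 2 — point force P=13 kN at a=24/5 m (b=L-a=16/5):
  y_2 = -Pbx(L²-b²-x²)/(6LEI)  [x≤a] = -13·(16/5)·(8/3)·(8²-(16/5)²-(8/3)²)/(6·8·100000) = -34112/31640625 m
Load 3 — applied couple M₀=4 kN·m at a=4 m (b=L-a=4):
  y_3 = (M₀x³/(6L)+C₁x)/EI  [x≤a] with C₁=M₀(3b²-L²)/(6L)=-4/3 = (4·(8/3)³/(6·8)+(-4/3)·(8/3))/100000 = -1/50625 m
Superposition: y = Σ y_i = -290521/253125000 m ≈ -0.001148 m

y(8/3) = -290521/253125000 m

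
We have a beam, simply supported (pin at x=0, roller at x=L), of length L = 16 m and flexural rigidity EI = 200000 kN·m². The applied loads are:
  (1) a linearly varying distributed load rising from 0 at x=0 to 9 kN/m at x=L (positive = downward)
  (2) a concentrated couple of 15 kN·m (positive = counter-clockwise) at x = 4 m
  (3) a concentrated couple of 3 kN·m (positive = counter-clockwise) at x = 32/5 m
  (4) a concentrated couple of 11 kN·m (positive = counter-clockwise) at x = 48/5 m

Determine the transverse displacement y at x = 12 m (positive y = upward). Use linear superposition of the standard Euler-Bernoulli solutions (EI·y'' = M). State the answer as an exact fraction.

Load 1 — triangular load w₀=9 kN/m (0→w₀ over full span):
  y_1 = -w₀x(7L⁴-10L²x²+3x⁴)/(360LEI) = -9·12·(7·16⁴-10·16²·12²+3·12⁴)/(360·16·200000) = -357/25000 m
Load 2 — applied couple M₀=15 kN·m at a=4 m (b=L-a=12):
  y_2 = (M₀x³/(6L)-M₀(x-a)²/2+C₁x)/EI  [x>a] with C₁=M₀(3b²-L²)/(6L)=55/2 = (15·12³/(6·16)-15·(12-4)²/2+(55/2)·12)/200000 = 3/5000 m
Load 3 — applied couple M₀=3 kN·m at a=32/5 m (b=L-a=48/5):
  y_3 = (M₀x³/(6L)-M₀(x-a)²/2+C₁x)/EI  [x>a] with C₁=M₀(3b²-L²)/(6L)=16/25 = (3·12³/(6·16)-3·(12-(32/5))²/2+(16/25)·12)/200000 = 183/2500000 m
Load 4 — applied couple M₀=11 kN·m at a=48/5 m (b=L-a=32/5):
  y_4 = (M₀x³/(6L)-M₀(x-a)²/2+C₁x)/EI  [x>a] with C₁=M₀(3b²-L²)/(6L)=-1144/75 = (11·12³/(6·16)-11·(12-(48/5))²/2+(-1144/75)·12)/200000 = -209/2500000 m
Superposition: y = Σ y_i = -17113/1250000 m ≈ -0.013690 m

y(12) = -17113/1250000 m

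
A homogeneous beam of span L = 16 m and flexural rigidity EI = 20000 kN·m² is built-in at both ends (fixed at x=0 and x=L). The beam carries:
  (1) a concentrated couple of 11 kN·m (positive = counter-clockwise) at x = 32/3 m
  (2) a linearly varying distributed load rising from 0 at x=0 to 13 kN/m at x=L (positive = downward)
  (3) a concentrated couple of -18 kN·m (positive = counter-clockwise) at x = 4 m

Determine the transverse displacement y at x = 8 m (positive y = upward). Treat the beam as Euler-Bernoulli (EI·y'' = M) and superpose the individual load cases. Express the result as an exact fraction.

y(8) = -1373/22500 m

Load 1 — applied couple M₀=11 kN·m at a=32/3 m (b=L-a=16/3):
  y_1 = (R_Ax³/6 - M_Ax²/2)/EI  [x≤a] with R_A=11/12, M_A=11/3 = ((11/12)·8³/6 - (11/3)·8²/2)/20000 = -11/5625 m
Load 2 — triangular load w₀=13 kN/m (0→w₀ over full span):
  y_2 = -w₀x²(L-x)²(x+2L)/(120LEI) = -13·8²·(16-8)²·(8+2·16)/(120·16·20000) = -104/1875 m
Load 3 — applied couple M₀=-18 kN·m at a=4 m (b=L-a=12):
  y_3 = (R_Ax³/6 - M_Ax²/2 - M₀(x-a)²/2)/EI  [x>a] with R_A=-81/64, M_A=27/8 = ((-81/64)·8³/6 - (27/8)·8²/2 - (-18)·(8-4)²/2)/20000 = -9/2500 m
Superposition: y = Σ y_i = -1373/22500 m ≈ -0.061022 m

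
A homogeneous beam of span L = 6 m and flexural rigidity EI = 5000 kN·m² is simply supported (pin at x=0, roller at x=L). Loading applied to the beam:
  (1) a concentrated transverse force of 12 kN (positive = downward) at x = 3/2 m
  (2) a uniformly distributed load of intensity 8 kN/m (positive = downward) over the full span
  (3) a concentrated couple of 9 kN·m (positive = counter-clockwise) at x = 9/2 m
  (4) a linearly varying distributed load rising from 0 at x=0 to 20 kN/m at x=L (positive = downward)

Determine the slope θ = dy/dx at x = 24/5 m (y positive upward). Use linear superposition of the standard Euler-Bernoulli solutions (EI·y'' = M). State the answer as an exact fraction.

θ(24/5) = 303357/10000000 rad

Load 1 — point force P=12 kN at a=3/2 m (b=L-a=9/2):
  θ_1 = -Pa(2L²-6Lx+3x²+a²)/(6LEI)  [x>a] = -12·(3/2)·(2·6²-6·6·(24/5)+3·(24/5)²+(3/2)²)/(6·6·5000) = 2943/1000000 rad
Load 2 — uniform load w=8 kN/m over full span:
  θ_2 = -w(L³-6Lx²+4x³)/(24EI) = -8·(6³-6·6·(24/5)²+4·(24/5)³)/(24·5000) = 891/78125 rad
Load 3 — applied couple M₀=9 kN·m at a=9/2 m (b=L-a=3/2):
  θ_3 = (M₀x²/(2L)-M₀(x-a)+C₁)/EI  [x>a] with C₁=M₀(3b²-L²)/(6L)=-117/16 = (9·(24/5)²/(2·6)-9·((24/5)-(9/2))+(-117/16))/5000 = 2907/2000000 rad
Load 4 — triangular load w₀=20 kN/m (0→w₀ over full span):
  θ_4 = -w₀(7L⁴-30L²x²+15x⁴)/(360LEI) = -20·(7·6⁴-30·6²·(24/5)²+15·(24/5)⁴)/(360·6·5000) = 2271/156250 rad
Superposition: θ = Σ θ_i = 303357/10000000 rad ≈ 0.030336 rad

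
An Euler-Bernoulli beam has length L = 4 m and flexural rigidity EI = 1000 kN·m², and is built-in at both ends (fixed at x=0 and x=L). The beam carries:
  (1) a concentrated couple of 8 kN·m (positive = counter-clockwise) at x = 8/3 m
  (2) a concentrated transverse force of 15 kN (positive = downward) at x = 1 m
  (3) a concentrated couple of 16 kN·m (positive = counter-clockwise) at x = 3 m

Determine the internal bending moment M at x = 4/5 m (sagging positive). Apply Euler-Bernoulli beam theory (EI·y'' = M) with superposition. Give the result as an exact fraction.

M(4/5) = -59/240 kN·m

Load 1 — applied couple M₀=8 kN·m at a=8/3 m (b=L-a=4/3):
  M_1 = R_Ax - M_A  [x≤a] with R_A=8/3, M_A=8/3 = (8/3)·(4/5) - (8/3) = -8/15 kN·m
Load 2 — point force P=15 kN at a=1 m (b=L-a=3):
  M_2 = Pb²(3a+b)x/L³ - Pab²/L²  [x≤a] = 15·3²·(3·1+3)·(4/5)/4³ - 15·1·3²/4² = 27/16 kN·m
Load 3 — applied couple M₀=16 kN·m at a=3 m (b=L-a=1):
  M_3 = R_Ax - M_A  [x≤a] with R_A=9/2, M_A=5 = (9/2)·(4/5) - 5 = -7/5 kN·m
Superposition: M = Σ M_i = -59/240 kN·m ≈ -0.245833 kN·m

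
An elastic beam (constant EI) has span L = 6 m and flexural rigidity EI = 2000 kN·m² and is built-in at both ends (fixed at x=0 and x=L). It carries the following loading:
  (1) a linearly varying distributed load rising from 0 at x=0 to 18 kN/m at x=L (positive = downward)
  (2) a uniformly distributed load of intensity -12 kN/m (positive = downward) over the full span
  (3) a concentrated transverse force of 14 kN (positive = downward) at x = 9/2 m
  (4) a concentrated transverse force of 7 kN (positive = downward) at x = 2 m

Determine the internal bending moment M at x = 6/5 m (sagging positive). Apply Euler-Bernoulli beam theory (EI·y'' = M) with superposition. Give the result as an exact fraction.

Load 1 — triangular load w₀=18 kN/m (0→w₀ over full span):
  M_1 = 3w₀Lx/20 - w₀L²/30 - w₀x³/(6L) = 3·18·6·(6/5)/20 - 18·6²/30 - 18·(6/5)³/(6·6) = -378/125 kN·m
Load 2 — uniform load w=-12 kN/m over full span:
  M_2 = wLx/2 - wL²/12 - wx²/2 = (-12)·6·(6/5)/2 - (-12)·6²/12 - (-12)·(6/5)²/2 = 36/25 kN·m
Load 3 — point force P=14 kN at a=9/2 m (b=L-a=3/2):
  M_3 = Pb²(3a+b)x/L³ - Pab²/L²  [x≤a] = 14·(3/2)²·(3·(9/2)+(3/2))·(6/5)/6³ - 14·(9/2)·(3/2)²/6² = -21/16 kN·m
Load 4 — point force P=7 kN at a=2 m (b=L-a=4):
  M_4 = Pb²(3a+b)x/L³ - Pab²/L²  [x≤a] = 7·4²·(3·2+4)·(6/5)/6³ - 7·2·4²/6² = 0 kN·m
Superposition: M = Σ M_i = -5793/2000 kN·m ≈ -2.896500 kN·m

M(6/5) = -5793/2000 kN·m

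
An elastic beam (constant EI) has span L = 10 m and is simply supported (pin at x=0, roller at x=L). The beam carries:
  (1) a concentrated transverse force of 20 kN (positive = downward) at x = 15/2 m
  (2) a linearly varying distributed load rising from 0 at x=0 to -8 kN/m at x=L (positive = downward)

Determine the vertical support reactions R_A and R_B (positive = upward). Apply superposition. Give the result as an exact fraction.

Load 1 — point force P=20 kN at a=15/2 m (b=L-a=5/2):
  R_A = Pb/L = 20·(5/2)/10 = 5 kN
  R_B = Pa/L = 20·(15/2)/10 = 15 kN
Load 2 — triangular load w₀=-8 kN/m (0→w₀ over full span):
  R_A = w₀L/6 = (-8)·10/6 = -40/3 kN
  R_B = w₀L/3 = (-8)·10/3 = -80/3 kN
Superposition: R_A = -25/3 kN, R_B = -35/3 kN

R_A = -25/3 kN, R_B = -35/3 kN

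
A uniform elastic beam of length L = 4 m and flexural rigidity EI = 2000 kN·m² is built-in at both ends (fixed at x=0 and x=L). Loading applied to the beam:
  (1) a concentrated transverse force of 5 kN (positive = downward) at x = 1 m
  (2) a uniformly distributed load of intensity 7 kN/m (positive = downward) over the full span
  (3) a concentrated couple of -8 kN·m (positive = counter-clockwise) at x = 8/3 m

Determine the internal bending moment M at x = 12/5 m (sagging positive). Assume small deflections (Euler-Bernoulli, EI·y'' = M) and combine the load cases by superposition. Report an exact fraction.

M(12/5) = 823/1200 kN·m

Load 1 — point force P=5 kN at a=1 m (b=L-a=3):
  M_1 = Pa²(a+3b)(L-x)/L³ - Pa²b/L²  [x>a] = 5·1²·(1+3·3)·(4-(12/5))/4³ - 5·1²·3/4² = 5/16 kN·m
Load 2 — uniform load w=7 kN/m over full span:
  M_2 = wLx/2 - wL²/12 - wx²/2 = 7·4·(12/5)/2 - 7·4²/12 - 7·(12/5)²/2 = 308/75 kN·m
Load 3 — applied couple M₀=-8 kN·m at a=8/3 m (b=L-a=4/3):
  M_3 = R_Ax - M_A  [x≤a] with R_A=-8/3, M_A=-8/3 = (-8/3)·(12/5) - (-8/3) = -56/15 kN·m
Superposition: M = Σ M_i = 823/1200 kN·m ≈ 0.685833 kN·m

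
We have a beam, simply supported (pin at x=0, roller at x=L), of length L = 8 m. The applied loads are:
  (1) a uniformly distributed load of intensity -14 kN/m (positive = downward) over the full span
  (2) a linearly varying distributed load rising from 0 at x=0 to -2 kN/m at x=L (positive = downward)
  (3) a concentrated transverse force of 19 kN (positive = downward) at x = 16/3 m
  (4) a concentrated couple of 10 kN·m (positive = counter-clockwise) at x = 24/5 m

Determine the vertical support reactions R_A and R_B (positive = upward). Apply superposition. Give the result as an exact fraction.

Load 1 — uniform load w=-14 kN/m over full span:
  R_A = wL/2 = (-14)·8/2 = -56 kN
  R_B = wL/2 = (-14)·8/2 = -56 kN
Load 2 — triangular load w₀=-2 kN/m (0→w₀ over full span):
  R_A = w₀L/6 = (-2)·8/6 = -8/3 kN
  R_B = w₀L/3 = (-2)·8/3 = -16/3 kN
Load 3 — point force P=19 kN at a=16/3 m (b=L-a=8/3):
  R_A = Pb/L = 19·(8/3)/8 = 19/3 kN
  R_B = Pa/L = 19·(16/3)/8 = 38/3 kN
Load 4 — applied couple M₀=10 kN·m at a=24/5 m (b=L-a=16/5):
  R_A = M₀/L = 10/8 = 5/4 kN
  R_B = -M₀/L = -10/8 = -5/4 kN
Superposition: R_A = -613/12 kN, R_B = -599/12 kN

R_A = -613/12 kN, R_B = -599/12 kN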